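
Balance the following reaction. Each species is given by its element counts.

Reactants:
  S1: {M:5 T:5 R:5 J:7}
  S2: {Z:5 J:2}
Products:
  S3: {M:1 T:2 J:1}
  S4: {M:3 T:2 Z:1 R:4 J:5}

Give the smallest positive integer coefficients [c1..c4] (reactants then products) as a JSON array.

Coefficients: [4, 1, 5, 5]

M: 4·5+1·0 = 20 | 5·1+5·3 = 20
T: 4·5+1·0 = 20 | 5·2+5·2 = 20
Z: 4·0+1·5 = 5 | 5·0+5·1 = 5
R: 4·5+1·0 = 20 | 5·0+5·4 = 20
J: 4·7+1·2 = 30 | 5·1+5·5 = 30
gcd(4,1,5,5) = 1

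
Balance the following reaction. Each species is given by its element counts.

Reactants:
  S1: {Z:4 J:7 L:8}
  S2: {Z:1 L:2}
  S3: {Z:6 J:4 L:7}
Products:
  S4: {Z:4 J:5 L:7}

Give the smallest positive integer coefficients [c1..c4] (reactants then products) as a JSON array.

Z: 3·4+2·1+1·6 = 20 | 5·4 = 20
J: 3·7+2·0+1·4 = 25 | 5·5 = 25
L: 3·8+2·2+1·7 = 35 | 5·7 = 35
gcd(3,2,1,5) = 1

Coefficients: [3, 2, 1, 5]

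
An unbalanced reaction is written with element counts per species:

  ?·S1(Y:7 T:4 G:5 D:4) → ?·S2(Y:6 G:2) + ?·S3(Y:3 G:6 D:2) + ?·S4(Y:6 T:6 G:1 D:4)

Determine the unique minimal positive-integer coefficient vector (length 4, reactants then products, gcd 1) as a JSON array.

Y: 6·7 = 42 | 1·6+4·3+4·6 = 42
T: 6·4 = 24 | 1·0+4·0+4·6 = 24
G: 6·5 = 30 | 1·2+4·6+4·1 = 30
D: 6·4 = 24 | 1·0+4·2+4·4 = 24
gcd(6,1,4,4) = 1

Coefficients: [6, 1, 4, 4]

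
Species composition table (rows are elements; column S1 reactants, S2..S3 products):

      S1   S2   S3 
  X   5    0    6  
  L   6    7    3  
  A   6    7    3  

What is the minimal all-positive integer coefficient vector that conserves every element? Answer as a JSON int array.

X: 6·5 = 30 | 3·0+5·6 = 30
L: 6·6 = 36 | 3·7+5·3 = 36
A: 6·6 = 36 | 3·7+5·3 = 36
gcd(6,3,5) = 1

Coefficients: [6, 3, 5]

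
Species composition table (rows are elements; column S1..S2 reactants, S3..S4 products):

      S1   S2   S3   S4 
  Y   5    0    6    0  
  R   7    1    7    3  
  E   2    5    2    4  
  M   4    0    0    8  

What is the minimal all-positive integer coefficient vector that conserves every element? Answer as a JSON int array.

Coefficients: [6, 2, 5, 3]

Y: 6·5+2·0 = 30 | 5·6+3·0 = 30
R: 6·7+2·1 = 44 | 5·7+3·3 = 44
E: 6·2+2·5 = 22 | 5·2+3·4 = 22
M: 6·4+2·0 = 24 | 5·0+3·8 = 24
gcd(6,2,5,3) = 1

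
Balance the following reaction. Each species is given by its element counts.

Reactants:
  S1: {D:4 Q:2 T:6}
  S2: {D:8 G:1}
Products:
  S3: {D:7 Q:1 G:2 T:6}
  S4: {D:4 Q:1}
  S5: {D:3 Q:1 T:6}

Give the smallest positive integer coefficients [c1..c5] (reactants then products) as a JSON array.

D: 4·4+2·8 = 32 | 1·7+4·4+3·3 = 32
Q: 4·2+2·0 = 8 | 1·1+4·1+3·1 = 8
G: 4·0+2·1 = 2 | 1·2+4·0+3·0 = 2
T: 4·6+2·0 = 24 | 1·6+4·0+3·6 = 24
gcd(4,2,1,4,3) = 1

Coefficients: [4, 2, 1, 4, 3]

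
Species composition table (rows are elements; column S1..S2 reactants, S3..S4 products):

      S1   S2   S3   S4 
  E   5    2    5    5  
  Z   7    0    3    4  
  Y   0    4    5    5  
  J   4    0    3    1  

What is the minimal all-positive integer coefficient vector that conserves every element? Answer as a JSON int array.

Coefficients: [2, 5, 2, 2]

E: 2·5+5·2 = 20 | 2·5+2·5 = 20
Z: 2·7+5·0 = 14 | 2·3+2·4 = 14
Y: 2·0+5·4 = 20 | 2·5+2·5 = 20
J: 2·4+5·0 = 8 | 2·3+2·1 = 8
gcd(2,5,2,2) = 1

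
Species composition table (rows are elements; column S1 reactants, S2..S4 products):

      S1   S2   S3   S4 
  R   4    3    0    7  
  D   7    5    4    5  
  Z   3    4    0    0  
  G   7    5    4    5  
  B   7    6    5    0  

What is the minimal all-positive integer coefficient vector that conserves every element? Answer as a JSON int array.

Coefficients: [4, 3, 2, 1]

R: 4·4 = 16 | 3·3+2·0+1·7 = 16
D: 4·7 = 28 | 3·5+2·4+1·5 = 28
Z: 4·3 = 12 | 3·4+2·0+1·0 = 12
G: 4·7 = 28 | 3·5+2·4+1·5 = 28
B: 4·7 = 28 | 3·6+2·5+1·0 = 28
gcd(4,3,2,1) = 1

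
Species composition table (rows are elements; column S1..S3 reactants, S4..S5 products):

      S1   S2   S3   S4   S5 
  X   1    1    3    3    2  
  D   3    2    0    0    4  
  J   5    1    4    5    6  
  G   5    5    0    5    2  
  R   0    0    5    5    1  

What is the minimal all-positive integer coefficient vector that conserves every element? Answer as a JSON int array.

Coefficients: [6, 1, 6, 5, 5]

X: 6·1+1·1+6·3 = 25 | 5·3+5·2 = 25
D: 6·3+1·2+6·0 = 20 | 5·0+5·4 = 20
J: 6·5+1·1+6·4 = 55 | 5·5+5·6 = 55
G: 6·5+1·5+6·0 = 35 | 5·5+5·2 = 35
R: 6·0+1·0+6·5 = 30 | 5·5+5·1 = 30
gcd(6,1,6,5,5) = 1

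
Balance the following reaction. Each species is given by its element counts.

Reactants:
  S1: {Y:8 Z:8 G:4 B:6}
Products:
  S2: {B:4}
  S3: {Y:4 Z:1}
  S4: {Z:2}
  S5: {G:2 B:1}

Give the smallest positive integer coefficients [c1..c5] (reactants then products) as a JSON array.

Coefficients: [1, 1, 2, 3, 2]

Y: 1·8 = 8 | 1·0+2·4+3·0+2·0 = 8
Z: 1·8 = 8 | 1·0+2·1+3·2+2·0 = 8
G: 1·4 = 4 | 1·0+2·0+3·0+2·2 = 4
B: 1·6 = 6 | 1·4+2·0+3·0+2·1 = 6
gcd(1,1,2,3,2) = 1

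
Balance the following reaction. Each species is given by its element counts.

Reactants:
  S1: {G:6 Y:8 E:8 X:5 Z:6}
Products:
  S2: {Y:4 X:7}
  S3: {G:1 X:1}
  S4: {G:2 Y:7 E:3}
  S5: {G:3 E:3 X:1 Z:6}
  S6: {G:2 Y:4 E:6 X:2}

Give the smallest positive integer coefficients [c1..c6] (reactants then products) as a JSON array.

Coefficients: [6, 2, 4, 4, 6, 3]

G: 6·6 = 36 | 2·0+4·1+4·2+6·3+3·2 = 36
Y: 6·8 = 48 | 2·4+4·0+4·7+6·0+3·4 = 48
E: 6·8 = 48 | 2·0+4·0+4·3+6·3+3·6 = 48
X: 6·5 = 30 | 2·7+4·1+4·0+6·1+3·2 = 30
Z: 6·6 = 36 | 2·0+4·0+4·0+6·6+3·0 = 36
gcd(6,2,4,4,6,3) = 1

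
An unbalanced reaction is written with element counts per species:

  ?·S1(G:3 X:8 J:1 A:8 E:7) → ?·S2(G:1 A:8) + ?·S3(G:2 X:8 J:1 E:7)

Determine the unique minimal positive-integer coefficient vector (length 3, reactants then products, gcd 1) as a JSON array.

G: 1·3 = 3 | 1·1+1·2 = 3
X: 1·8 = 8 | 1·0+1·8 = 8
J: 1·1 = 1 | 1·0+1·1 = 1
A: 1·8 = 8 | 1·8+1·0 = 8
E: 1·7 = 7 | 1·0+1·7 = 7
gcd(1,1,1) = 1

Coefficients: [1, 1, 1]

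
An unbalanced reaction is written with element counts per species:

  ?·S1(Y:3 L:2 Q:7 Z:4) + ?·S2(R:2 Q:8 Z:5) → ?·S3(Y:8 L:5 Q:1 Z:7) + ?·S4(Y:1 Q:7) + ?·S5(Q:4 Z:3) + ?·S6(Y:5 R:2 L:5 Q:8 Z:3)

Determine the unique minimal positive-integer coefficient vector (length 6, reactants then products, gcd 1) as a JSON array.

Y: 5·3+1·0 = 15 | 1·8+2·1+5·0+1·5 = 15
R: 5·0+1·2 = 2 | 1·0+2·0+5·0+1·2 = 2
L: 5·2+1·0 = 10 | 1·5+2·0+5·0+1·5 = 10
Q: 5·7+1·8 = 43 | 1·1+2·7+5·4+1·8 = 43
Z: 5·4+1·5 = 25 | 1·7+2·0+5·3+1·3 = 25
gcd(5,1,1,2,5,1) = 1

Coefficients: [5, 1, 1, 2, 5, 1]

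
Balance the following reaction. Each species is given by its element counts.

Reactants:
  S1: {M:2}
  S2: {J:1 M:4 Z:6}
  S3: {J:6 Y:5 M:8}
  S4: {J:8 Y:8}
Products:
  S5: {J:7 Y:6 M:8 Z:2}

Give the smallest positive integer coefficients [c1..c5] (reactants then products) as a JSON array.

J: 2·0+1·1+2·6+1·8 = 21 | 3·7 = 21
Y: 2·0+1·0+2·5+1·8 = 18 | 3·6 = 18
M: 2·2+1·4+2·8+1·0 = 24 | 3·8 = 24
Z: 2·0+1·6+2·0+1·0 = 6 | 3·2 = 6
gcd(2,1,2,1,3) = 1

Coefficients: [2, 1, 2, 1, 3]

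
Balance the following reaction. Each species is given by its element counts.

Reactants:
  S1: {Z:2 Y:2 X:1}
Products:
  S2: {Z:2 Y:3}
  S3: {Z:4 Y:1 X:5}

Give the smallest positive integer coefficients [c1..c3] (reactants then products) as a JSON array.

Coefficients: [5, 3, 1]

Z: 5·2 = 10 | 3·2+1·4 = 10
Y: 5·2 = 10 | 3·3+1·1 = 10
X: 5·1 = 5 | 3·0+1·5 = 5
gcd(5,3,1) = 1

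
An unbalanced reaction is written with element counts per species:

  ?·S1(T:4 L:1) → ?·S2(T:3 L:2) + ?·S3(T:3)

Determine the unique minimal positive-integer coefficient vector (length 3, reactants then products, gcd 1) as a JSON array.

T: 6·4 = 24 | 3·3+5·3 = 24
L: 6·1 = 6 | 3·2+5·0 = 6
gcd(6,3,5) = 1

Coefficients: [6, 3, 5]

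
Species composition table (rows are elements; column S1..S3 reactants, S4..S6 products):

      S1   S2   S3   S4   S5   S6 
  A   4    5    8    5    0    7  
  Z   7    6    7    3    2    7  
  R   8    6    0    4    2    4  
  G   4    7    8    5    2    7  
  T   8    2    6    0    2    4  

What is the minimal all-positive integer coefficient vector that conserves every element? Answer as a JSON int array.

A: 1·4+5·5+2·8 = 45 | 2·5+5·0+5·7 = 45
Z: 1·7+5·6+2·7 = 51 | 2·3+5·2+5·7 = 51
R: 1·8+5·6+2·0 = 38 | 2·4+5·2+5·4 = 38
G: 1·4+5·7+2·8 = 55 | 2·5+5·2+5·7 = 55
T: 1·8+5·2+2·6 = 30 | 2·0+5·2+5·4 = 30
gcd(1,5,2,2,5,5) = 1

Coefficients: [1, 5, 2, 2, 5, 5]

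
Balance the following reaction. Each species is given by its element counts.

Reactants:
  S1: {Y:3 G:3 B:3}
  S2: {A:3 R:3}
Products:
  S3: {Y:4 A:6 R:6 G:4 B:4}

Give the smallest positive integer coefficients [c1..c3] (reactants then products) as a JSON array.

Coefficients: [4, 6, 3]

Y: 4·3+6·0 = 12 | 3·4 = 12
A: 4·0+6·3 = 18 | 3·6 = 18
R: 4·0+6·3 = 18 | 3·6 = 18
G: 4·3+6·0 = 12 | 3·4 = 12
B: 4·3+6·0 = 12 | 3·4 = 12
gcd(4,6,3) = 1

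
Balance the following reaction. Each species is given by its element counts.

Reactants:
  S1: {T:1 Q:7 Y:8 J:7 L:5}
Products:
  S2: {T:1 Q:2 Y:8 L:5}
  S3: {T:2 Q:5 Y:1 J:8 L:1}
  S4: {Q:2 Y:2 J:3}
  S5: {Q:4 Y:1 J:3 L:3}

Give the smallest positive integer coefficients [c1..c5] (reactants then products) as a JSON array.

T: 5·1 = 5 | 3·1+1·2+6·0+3·0 = 5
Q: 5·7 = 35 | 3·2+1·5+6·2+3·4 = 35
Y: 5·8 = 40 | 3·8+1·1+6·2+3·1 = 40
J: 5·7 = 35 | 3·0+1·8+6·3+3·3 = 35
L: 5·5 = 25 | 3·5+1·1+6·0+3·3 = 25
gcd(5,3,1,6,3) = 1

Coefficients: [5, 3, 1, 6, 3]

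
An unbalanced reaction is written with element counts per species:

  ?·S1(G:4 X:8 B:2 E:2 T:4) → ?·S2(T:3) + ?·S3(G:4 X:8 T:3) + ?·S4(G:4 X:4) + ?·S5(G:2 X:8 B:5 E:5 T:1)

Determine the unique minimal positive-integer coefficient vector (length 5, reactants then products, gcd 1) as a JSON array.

Coefficients: [5, 4, 2, 2, 2]

G: 5·4 = 20 | 4·0+2·4+2·4+2·2 = 20
X: 5·8 = 40 | 4·0+2·8+2·4+2·8 = 40
B: 5·2 = 10 | 4·0+2·0+2·0+2·5 = 10
E: 5·2 = 10 | 4·0+2·0+2·0+2·5 = 10
T: 5·4 = 20 | 4·3+2·3+2·0+2·1 = 20
gcd(5,4,2,2,2) = 1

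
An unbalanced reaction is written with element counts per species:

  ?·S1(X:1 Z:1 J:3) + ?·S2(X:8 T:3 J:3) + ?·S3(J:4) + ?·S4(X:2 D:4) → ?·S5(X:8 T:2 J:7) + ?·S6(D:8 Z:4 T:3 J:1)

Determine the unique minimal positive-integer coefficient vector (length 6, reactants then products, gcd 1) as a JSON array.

X: 4·1+5·8+4·0+2·2 = 48 | 6·8+1·0 = 48
D: 4·0+5·0+4·0+2·4 = 8 | 6·0+1·8 = 8
Z: 4·1+5·0+4·0+2·0 = 4 | 6·0+1·4 = 4
T: 4·0+5·3+4·0+2·0 = 15 | 6·2+1·3 = 15
J: 4·3+5·3+4·4+2·0 = 43 | 6·7+1·1 = 43
gcd(4,5,4,2,6,1) = 1

Coefficients: [4, 5, 4, 2, 6, 1]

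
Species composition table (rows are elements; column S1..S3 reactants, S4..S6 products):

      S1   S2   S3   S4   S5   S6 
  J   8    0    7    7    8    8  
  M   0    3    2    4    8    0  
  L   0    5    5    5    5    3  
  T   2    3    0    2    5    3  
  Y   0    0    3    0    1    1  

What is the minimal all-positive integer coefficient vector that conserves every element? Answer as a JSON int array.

Coefficients: [6, 4, 2, 2, 1, 5]

J: 6·8+4·0+2·7 = 62 | 2·7+1·8+5·8 = 62
M: 6·0+4·3+2·2 = 16 | 2·4+1·8+5·0 = 16
L: 6·0+4·5+2·5 = 30 | 2·5+1·5+5·3 = 30
T: 6·2+4·3+2·0 = 24 | 2·2+1·5+5·3 = 24
Y: 6·0+4·0+2·3 = 6 | 2·0+1·1+5·1 = 6
gcd(6,4,2,2,1,5) = 1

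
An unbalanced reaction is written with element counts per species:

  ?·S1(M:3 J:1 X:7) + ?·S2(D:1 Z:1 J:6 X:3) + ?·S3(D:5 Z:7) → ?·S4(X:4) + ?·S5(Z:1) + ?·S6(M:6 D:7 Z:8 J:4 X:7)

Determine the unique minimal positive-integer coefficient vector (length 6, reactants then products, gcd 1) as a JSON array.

Coefficients: [6, 1, 4, 6, 5, 3]

M: 6·3+1·0+4·0 = 18 | 6·0+5·0+3·6 = 18
D: 6·0+1·1+4·5 = 21 | 6·0+5·0+3·7 = 21
Z: 6·0+1·1+4·7 = 29 | 6·0+5·1+3·8 = 29
J: 6·1+1·6+4·0 = 12 | 6·0+5·0+3·4 = 12
X: 6·7+1·3+4·0 = 45 | 6·4+5·0+3·7 = 45
gcd(6,1,4,6,5,3) = 1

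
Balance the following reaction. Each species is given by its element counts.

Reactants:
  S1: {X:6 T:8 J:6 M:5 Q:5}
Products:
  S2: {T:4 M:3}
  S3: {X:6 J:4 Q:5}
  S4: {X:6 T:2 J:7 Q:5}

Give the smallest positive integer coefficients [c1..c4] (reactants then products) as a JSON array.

X: 3·6 = 18 | 5·0+1·6+2·6 = 18
T: 3·8 = 24 | 5·4+1·0+2·2 = 24
J: 3·6 = 18 | 5·0+1·4+2·7 = 18
M: 3·5 = 15 | 5·3+1·0+2·0 = 15
Q: 3·5 = 15 | 5·0+1·5+2·5 = 15
gcd(3,5,1,2) = 1

Coefficients: [3, 5, 1, 2]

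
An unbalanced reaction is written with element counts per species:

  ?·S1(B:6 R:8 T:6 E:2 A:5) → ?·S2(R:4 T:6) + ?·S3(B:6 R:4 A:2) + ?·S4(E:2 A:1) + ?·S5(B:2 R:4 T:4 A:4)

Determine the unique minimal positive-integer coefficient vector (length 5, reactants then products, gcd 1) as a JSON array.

Coefficients: [5, 3, 4, 5, 3]

B: 5·6 = 30 | 3·0+4·6+5·0+3·2 = 30
R: 5·8 = 40 | 3·4+4·4+5·0+3·4 = 40
T: 5·6 = 30 | 3·6+4·0+5·0+3·4 = 30
E: 5·2 = 10 | 3·0+4·0+5·2+3·0 = 10
A: 5·5 = 25 | 3·0+4·2+5·1+3·4 = 25
gcd(5,3,4,5,3) = 1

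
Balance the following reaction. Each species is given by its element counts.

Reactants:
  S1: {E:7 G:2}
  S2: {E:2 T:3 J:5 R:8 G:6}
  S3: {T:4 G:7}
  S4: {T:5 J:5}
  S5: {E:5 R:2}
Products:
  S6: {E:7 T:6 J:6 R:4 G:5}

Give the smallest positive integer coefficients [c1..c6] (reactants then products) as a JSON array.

E: 3·7+2·2+1·0+4·0+2·5 = 35 | 5·7 = 35
T: 3·0+2·3+1·4+4·5+2·0 = 30 | 5·6 = 30
J: 3·0+2·5+1·0+4·5+2·0 = 30 | 5·6 = 30
R: 3·0+2·8+1·0+4·0+2·2 = 20 | 5·4 = 20
G: 3·2+2·6+1·7+4·0+2·0 = 25 | 5·5 = 25
gcd(3,2,1,4,2,5) = 1

Coefficients: [3, 2, 1, 4, 2, 5]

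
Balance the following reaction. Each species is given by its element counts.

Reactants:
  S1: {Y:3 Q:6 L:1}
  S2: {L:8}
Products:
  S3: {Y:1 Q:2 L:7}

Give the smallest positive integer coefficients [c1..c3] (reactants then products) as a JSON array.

Coefficients: [2, 5, 6]

Y: 2·3+5·0 = 6 | 6·1 = 6
Q: 2·6+5·0 = 12 | 6·2 = 12
L: 2·1+5·8 = 42 | 6·7 = 42
gcd(2,5,6) = 1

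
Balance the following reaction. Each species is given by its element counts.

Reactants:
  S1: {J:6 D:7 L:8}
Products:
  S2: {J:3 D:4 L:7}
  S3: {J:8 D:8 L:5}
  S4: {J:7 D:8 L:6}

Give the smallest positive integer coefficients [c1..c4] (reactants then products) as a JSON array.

J: 4·6 = 24 | 3·3+1·8+1·7 = 24
D: 4·7 = 28 | 3·4+1·8+1·8 = 28
L: 4·8 = 32 | 3·7+1·5+1·6 = 32
gcd(4,3,1,1) = 1

Coefficients: [4, 3, 1, 1]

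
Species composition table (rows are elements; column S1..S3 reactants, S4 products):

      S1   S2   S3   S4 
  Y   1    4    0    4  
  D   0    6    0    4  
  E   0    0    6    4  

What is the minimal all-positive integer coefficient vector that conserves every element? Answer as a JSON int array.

Y: 4·1+2·4+2·0 = 12 | 3·4 = 12
D: 4·0+2·6+2·0 = 12 | 3·4 = 12
E: 4·0+2·0+2·6 = 12 | 3·4 = 12
gcd(4,2,2,3) = 1

Coefficients: [4, 2, 2, 3]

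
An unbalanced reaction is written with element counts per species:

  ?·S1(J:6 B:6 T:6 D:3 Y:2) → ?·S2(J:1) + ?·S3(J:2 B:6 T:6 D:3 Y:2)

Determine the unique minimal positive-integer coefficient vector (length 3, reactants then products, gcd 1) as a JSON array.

Coefficients: [1, 4, 1]

J: 1·6 = 6 | 4·1+1·2 = 6
B: 1·6 = 6 | 4·0+1·6 = 6
T: 1·6 = 6 | 4·0+1·6 = 6
D: 1·3 = 3 | 4·0+1·3 = 3
Y: 1·2 = 2 | 4·0+1·2 = 2
gcd(1,4,1) = 1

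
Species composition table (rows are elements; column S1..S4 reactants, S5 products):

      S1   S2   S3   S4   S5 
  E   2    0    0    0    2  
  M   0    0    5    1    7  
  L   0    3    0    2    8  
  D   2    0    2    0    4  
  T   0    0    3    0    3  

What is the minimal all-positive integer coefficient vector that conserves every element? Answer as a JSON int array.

E: 3·2+4·0+3·0+6·0 = 6 | 3·2 = 6
M: 3·0+4·0+3·5+6·1 = 21 | 3·7 = 21
L: 3·0+4·3+3·0+6·2 = 24 | 3·8 = 24
D: 3·2+4·0+3·2+6·0 = 12 | 3·4 = 12
T: 3·0+4·0+3·3+6·0 = 9 | 3·3 = 9
gcd(3,4,3,6,3) = 1

Coefficients: [3, 4, 3, 6, 3]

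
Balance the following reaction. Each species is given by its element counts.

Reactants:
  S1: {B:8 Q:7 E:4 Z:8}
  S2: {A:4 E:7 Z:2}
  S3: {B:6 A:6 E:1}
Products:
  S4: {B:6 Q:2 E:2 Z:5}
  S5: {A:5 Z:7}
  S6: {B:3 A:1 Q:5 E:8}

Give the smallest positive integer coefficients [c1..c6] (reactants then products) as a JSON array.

Coefficients: [6, 5, 1, 6, 4, 6]

B: 6·8+5·0+1·6 = 54 | 6·6+4·0+6·3 = 54
A: 6·0+5·4+1·6 = 26 | 6·0+4·5+6·1 = 26
Q: 6·7+5·0+1·0 = 42 | 6·2+4·0+6·5 = 42
E: 6·4+5·7+1·1 = 60 | 6·2+4·0+6·8 = 60
Z: 6·8+5·2+1·0 = 58 | 6·5+4·7+6·0 = 58
gcd(6,5,1,6,4,6) = 1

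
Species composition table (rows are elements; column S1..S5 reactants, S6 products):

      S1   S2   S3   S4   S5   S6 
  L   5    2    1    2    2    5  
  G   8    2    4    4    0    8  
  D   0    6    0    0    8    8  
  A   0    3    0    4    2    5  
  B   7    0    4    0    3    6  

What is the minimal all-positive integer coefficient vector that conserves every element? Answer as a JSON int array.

Coefficients: [1, 4, 5, 3, 3, 6]

L: 1·5+4·2+5·1+3·2+3·2 = 30 | 6·5 = 30
G: 1·8+4·2+5·4+3·4+3·0 = 48 | 6·8 = 48
D: 1·0+4·6+5·0+3·0+3·8 = 48 | 6·8 = 48
A: 1·0+4·3+5·0+3·4+3·2 = 30 | 6·5 = 30
B: 1·7+4·0+5·4+3·0+3·3 = 36 | 6·6 = 36
gcd(1,4,5,3,3,6) = 1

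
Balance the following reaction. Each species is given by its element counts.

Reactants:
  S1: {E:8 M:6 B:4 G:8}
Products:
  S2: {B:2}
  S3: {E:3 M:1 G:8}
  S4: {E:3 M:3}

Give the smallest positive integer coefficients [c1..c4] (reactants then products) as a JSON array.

Coefficients: [3, 6, 3, 5]

E: 3·8 = 24 | 6·0+3·3+5·3 = 24
M: 3·6 = 18 | 6·0+3·1+5·3 = 18
B: 3·4 = 12 | 6·2+3·0+5·0 = 12
G: 3·8 = 24 | 6·0+3·8+5·0 = 24
gcd(3,6,3,5) = 1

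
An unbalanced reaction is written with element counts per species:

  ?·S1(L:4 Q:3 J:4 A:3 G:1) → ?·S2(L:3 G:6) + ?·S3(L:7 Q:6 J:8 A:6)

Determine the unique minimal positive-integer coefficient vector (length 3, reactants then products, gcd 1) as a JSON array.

L: 6·4 = 24 | 1·3+3·7 = 24
Q: 6·3 = 18 | 1·0+3·6 = 18
J: 6·4 = 24 | 1·0+3·8 = 24
A: 6·3 = 18 | 1·0+3·6 = 18
G: 6·1 = 6 | 1·6+3·0 = 6
gcd(6,1,3) = 1

Coefficients: [6, 1, 3]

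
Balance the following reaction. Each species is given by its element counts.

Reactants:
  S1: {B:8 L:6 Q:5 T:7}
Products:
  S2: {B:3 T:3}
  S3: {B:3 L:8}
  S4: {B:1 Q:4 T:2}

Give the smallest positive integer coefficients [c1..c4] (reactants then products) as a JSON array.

B: 4·8 = 32 | 6·3+3·3+5·1 = 32
L: 4·6 = 24 | 6·0+3·8+5·0 = 24
Q: 4·5 = 20 | 6·0+3·0+5·4 = 20
T: 4·7 = 28 | 6·3+3·0+5·2 = 28
gcd(4,6,3,5) = 1

Coefficients: [4, 6, 3, 5]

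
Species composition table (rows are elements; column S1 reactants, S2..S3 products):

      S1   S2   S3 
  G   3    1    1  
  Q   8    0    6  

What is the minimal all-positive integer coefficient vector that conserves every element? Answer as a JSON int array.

Coefficients: [3, 5, 4]

G: 3·3 = 9 | 5·1+4·1 = 9
Q: 3·8 = 24 | 5·0+4·6 = 24
gcd(3,5,4) = 1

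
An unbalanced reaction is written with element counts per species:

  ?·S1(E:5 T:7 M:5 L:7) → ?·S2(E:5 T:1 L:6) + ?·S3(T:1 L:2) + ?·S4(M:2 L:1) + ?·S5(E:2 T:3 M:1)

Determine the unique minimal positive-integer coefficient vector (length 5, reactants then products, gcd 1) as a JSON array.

E: 3·5 = 15 | 1·5+5·0+5·0+5·2 = 15
T: 3·7 = 21 | 1·1+5·1+5·0+5·3 = 21
M: 3·5 = 15 | 1·0+5·0+5·2+5·1 = 15
L: 3·7 = 21 | 1·6+5·2+5·1+5·0 = 21
gcd(3,1,5,5,5) = 1

Coefficients: [3, 1, 5, 5, 5]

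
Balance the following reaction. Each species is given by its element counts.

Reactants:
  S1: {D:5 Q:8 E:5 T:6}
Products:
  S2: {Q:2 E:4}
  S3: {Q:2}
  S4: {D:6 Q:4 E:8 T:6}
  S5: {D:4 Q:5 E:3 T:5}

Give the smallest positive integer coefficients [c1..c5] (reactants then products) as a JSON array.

D: 6·5 = 30 | 1·0+6·0+1·6+6·4 = 30
Q: 6·8 = 48 | 1·2+6·2+1·4+6·5 = 48
E: 6·5 = 30 | 1·4+6·0+1·8+6·3 = 30
T: 6·6 = 36 | 1·0+6·0+1·6+6·5 = 36
gcd(6,1,6,1,6) = 1

Coefficients: [6, 1, 6, 1, 6]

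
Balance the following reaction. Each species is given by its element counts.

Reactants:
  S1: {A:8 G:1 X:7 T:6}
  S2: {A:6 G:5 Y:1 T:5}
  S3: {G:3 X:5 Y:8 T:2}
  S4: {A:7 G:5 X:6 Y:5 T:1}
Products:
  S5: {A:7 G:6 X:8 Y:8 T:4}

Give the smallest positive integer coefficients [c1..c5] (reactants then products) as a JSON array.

Coefficients: [1, 1, 3, 3, 5]

A: 1·8+1·6+3·0+3·7 = 35 | 5·7 = 35
G: 1·1+1·5+3·3+3·5 = 30 | 5·6 = 30
X: 1·7+1·0+3·5+3·6 = 40 | 5·8 = 40
Y: 1·0+1·1+3·8+3·5 = 40 | 5·8 = 40
T: 1·6+1·5+3·2+3·1 = 20 | 5·4 = 20
gcd(1,1,3,3,5) = 1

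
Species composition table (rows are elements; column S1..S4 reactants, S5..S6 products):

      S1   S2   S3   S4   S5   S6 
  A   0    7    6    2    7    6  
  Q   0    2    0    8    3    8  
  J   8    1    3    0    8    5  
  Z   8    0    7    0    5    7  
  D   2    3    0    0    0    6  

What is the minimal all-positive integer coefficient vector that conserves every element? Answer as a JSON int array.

A: 6·0+6·7+1·6+5·2 = 58 | 4·7+5·6 = 58
Q: 6·0+6·2+1·0+5·8 = 52 | 4·3+5·8 = 52
J: 6·8+6·1+1·3+5·0 = 57 | 4·8+5·5 = 57
Z: 6·8+6·0+1·7+5·0 = 55 | 4·5+5·7 = 55
D: 6·2+6·3+1·0+5·0 = 30 | 4·0+5·6 = 30
gcd(6,6,1,5,4,5) = 1

Coefficients: [6, 6, 1, 5, 4, 5]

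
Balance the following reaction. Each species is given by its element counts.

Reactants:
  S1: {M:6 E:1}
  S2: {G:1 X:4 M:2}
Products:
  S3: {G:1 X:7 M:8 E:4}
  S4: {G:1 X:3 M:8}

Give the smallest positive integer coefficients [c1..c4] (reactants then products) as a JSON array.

Coefficients: [4, 4, 1, 3]

G: 4·0+4·1 = 4 | 1·1+3·1 = 4
X: 4·0+4·4 = 16 | 1·7+3·3 = 16
M: 4·6+4·2 = 32 | 1·8+3·8 = 32
E: 4·1+4·0 = 4 | 1·4+3·0 = 4
gcd(4,4,1,3) = 1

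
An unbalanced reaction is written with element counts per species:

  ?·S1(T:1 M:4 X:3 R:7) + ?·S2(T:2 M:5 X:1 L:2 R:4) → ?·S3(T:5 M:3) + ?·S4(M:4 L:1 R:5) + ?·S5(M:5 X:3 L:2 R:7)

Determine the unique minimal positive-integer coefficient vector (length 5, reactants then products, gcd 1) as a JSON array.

Coefficients: [3, 6, 3, 2, 5]

T: 3·1+6·2 = 15 | 3·5+2·0+5·0 = 15
M: 3·4+6·5 = 42 | 3·3+2·4+5·5 = 42
X: 3·3+6·1 = 15 | 3·0+2·0+5·3 = 15
L: 3·0+6·2 = 12 | 3·0+2·1+5·2 = 12
R: 3·7+6·4 = 45 | 3·0+2·5+5·7 = 45
gcd(3,6,3,2,5) = 1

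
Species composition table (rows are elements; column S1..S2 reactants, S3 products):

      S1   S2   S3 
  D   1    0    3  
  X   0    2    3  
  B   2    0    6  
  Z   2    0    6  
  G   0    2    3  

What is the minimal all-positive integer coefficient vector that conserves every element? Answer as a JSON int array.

Coefficients: [6, 3, 2]

D: 6·1+3·0 = 6 | 2·3 = 6
X: 6·0+3·2 = 6 | 2·3 = 6
B: 6·2+3·0 = 12 | 2·6 = 12
Z: 6·2+3·0 = 12 | 2·6 = 12
G: 6·0+3·2 = 6 | 2·3 = 6
gcd(6,3,2) = 1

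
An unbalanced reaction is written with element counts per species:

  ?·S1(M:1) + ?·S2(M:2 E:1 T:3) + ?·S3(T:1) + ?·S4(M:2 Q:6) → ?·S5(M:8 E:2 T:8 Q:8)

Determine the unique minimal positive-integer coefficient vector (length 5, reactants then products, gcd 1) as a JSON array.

Coefficients: [4, 6, 6, 4, 3]

M: 4·1+6·2+6·0+4·2 = 24 | 3·8 = 24
E: 4·0+6·1+6·0+4·0 = 6 | 3·2 = 6
T: 4·0+6·3+6·1+4·0 = 24 | 3·8 = 24
Q: 4·0+6·0+6·0+4·6 = 24 | 3·8 = 24
gcd(4,6,6,4,3) = 1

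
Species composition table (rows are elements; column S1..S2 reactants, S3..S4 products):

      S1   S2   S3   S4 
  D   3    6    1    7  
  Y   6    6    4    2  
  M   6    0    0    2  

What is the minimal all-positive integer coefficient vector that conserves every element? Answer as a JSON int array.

Coefficients: [1, 4, 6, 3]

D: 1·3+4·6 = 27 | 6·1+3·7 = 27
Y: 1·6+4·6 = 30 | 6·4+3·2 = 30
M: 1·6+4·0 = 6 | 6·0+3·2 = 6
gcd(1,4,6,3) = 1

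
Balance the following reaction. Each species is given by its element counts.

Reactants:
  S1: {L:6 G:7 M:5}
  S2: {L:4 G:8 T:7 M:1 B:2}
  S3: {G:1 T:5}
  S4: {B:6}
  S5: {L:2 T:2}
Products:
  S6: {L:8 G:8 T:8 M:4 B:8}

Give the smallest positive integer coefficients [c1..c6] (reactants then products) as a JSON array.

L: 3·6+1·4+3·0+5·0+5·2 = 32 | 4·8 = 32
G: 3·7+1·8+3·1+5·0+5·0 = 32 | 4·8 = 32
T: 3·0+1·7+3·5+5·0+5·2 = 32 | 4·8 = 32
M: 3·5+1·1+3·0+5·0+5·0 = 16 | 4·4 = 16
B: 3·0+1·2+3·0+5·6+5·0 = 32 | 4·8 = 32
gcd(3,1,3,5,5,4) = 1

Coefficients: [3, 1, 3, 5, 5, 4]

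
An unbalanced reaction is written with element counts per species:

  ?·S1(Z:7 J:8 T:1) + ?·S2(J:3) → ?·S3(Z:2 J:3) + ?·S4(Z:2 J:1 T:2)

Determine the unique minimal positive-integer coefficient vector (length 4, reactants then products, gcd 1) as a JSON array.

Z: 2·7+1·0 = 14 | 6·2+1·2 = 14
J: 2·8+1·3 = 19 | 6·3+1·1 = 19
T: 2·1+1·0 = 2 | 6·0+1·2 = 2
gcd(2,1,6,1) = 1

Coefficients: [2, 1, 6, 1]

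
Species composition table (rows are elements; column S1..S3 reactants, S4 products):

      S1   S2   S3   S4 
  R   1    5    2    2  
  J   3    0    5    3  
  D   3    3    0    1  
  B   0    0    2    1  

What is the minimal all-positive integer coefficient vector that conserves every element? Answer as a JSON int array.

Coefficients: [1, 1, 3, 6]

R: 1·1+1·5+3·2 = 12 | 6·2 = 12
J: 1·3+1·0+3·5 = 18 | 6·3 = 18
D: 1·3+1·3+3·0 = 6 | 6·1 = 6
B: 1·0+1·0+3·2 = 6 | 6·1 = 6
gcd(1,1,3,6) = 1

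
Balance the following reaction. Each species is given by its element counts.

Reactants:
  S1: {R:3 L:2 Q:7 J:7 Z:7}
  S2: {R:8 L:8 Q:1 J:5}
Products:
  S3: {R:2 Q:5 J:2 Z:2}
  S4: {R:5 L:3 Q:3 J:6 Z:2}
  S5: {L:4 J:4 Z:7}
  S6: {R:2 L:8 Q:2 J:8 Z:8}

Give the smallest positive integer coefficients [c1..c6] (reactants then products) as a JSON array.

Coefficients: [6, 2, 6, 4, 2, 1]

R: 6·3+2·8 = 34 | 6·2+4·5+2·0+1·2 = 34
L: 6·2+2·8 = 28 | 6·0+4·3+2·4+1·8 = 28
Q: 6·7+2·1 = 44 | 6·5+4·3+2·0+1·2 = 44
J: 6·7+2·5 = 52 | 6·2+4·6+2·4+1·8 = 52
Z: 6·7+2·0 = 42 | 6·2+4·2+2·7+1·8 = 42
gcd(6,2,6,4,2,1) = 1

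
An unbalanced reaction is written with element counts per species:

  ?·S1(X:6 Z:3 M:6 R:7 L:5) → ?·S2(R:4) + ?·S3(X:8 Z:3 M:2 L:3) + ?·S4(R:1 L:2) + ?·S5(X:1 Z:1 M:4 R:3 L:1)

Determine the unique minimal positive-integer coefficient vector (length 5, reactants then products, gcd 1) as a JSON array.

Coefficients: [5, 3, 3, 5, 6]

X: 5·6 = 30 | 3·0+3·8+5·0+6·1 = 30
Z: 5·3 = 15 | 3·0+3·3+5·0+6·1 = 15
M: 5·6 = 30 | 3·0+3·2+5·0+6·4 = 30
R: 5·7 = 35 | 3·4+3·0+5·1+6·3 = 35
L: 5·5 = 25 | 3·0+3·3+5·2+6·1 = 25
gcd(5,3,3,5,6) = 1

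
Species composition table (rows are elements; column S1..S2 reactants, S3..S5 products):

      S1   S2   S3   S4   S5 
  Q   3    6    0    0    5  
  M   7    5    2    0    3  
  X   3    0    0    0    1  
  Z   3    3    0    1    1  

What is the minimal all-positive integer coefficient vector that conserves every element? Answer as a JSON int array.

Q: 1·3+2·6 = 15 | 4·0+6·0+3·5 = 15
M: 1·7+2·5 = 17 | 4·2+6·0+3·3 = 17
X: 1·3+2·0 = 3 | 4·0+6·0+3·1 = 3
Z: 1·3+2·3 = 9 | 4·0+6·1+3·1 = 9
gcd(1,2,4,6,3) = 1

Coefficients: [1, 2, 4, 6, 3]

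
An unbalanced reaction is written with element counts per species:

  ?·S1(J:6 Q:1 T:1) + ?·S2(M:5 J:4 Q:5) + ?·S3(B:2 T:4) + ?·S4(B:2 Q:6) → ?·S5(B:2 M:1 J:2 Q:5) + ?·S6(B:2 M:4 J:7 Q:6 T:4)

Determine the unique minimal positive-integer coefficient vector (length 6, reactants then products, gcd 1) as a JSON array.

Coefficients: [4, 5, 5, 2, 1, 6]

B: 4·0+5·0+5·2+2·2 = 14 | 1·2+6·2 = 14
M: 4·0+5·5+5·0+2·0 = 25 | 1·1+6·4 = 25
J: 4·6+5·4+5·0+2·0 = 44 | 1·2+6·7 = 44
Q: 4·1+5·5+5·0+2·6 = 41 | 1·5+6·6 = 41
T: 4·1+5·0+5·4+2·0 = 24 | 1·0+6·4 = 24
gcd(4,5,5,2,1,6) = 1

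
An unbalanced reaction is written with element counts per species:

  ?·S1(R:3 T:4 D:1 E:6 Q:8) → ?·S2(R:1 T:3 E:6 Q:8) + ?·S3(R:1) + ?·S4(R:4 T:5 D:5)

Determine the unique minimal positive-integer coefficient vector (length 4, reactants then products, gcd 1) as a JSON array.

Coefficients: [5, 5, 6, 1]

R: 5·3 = 15 | 5·1+6·1+1·4 = 15
T: 5·4 = 20 | 5·3+6·0+1·5 = 20
D: 5·1 = 5 | 5·0+6·0+1·5 = 5
E: 5·6 = 30 | 5·6+6·0+1·0 = 30
Q: 5·8 = 40 | 5·8+6·0+1·0 = 40
gcd(5,5,6,1) = 1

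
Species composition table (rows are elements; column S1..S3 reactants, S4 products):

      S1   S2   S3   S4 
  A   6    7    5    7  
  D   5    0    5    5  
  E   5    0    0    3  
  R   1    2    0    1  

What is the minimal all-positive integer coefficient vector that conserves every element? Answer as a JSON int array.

Coefficients: [3, 1, 2, 5]

A: 3·6+1·7+2·5 = 35 | 5·7 = 35
D: 3·5+1·0+2·5 = 25 | 5·5 = 25
E: 3·5+1·0+2·0 = 15 | 5·3 = 15
R: 3·1+1·2+2·0 = 5 | 5·1 = 5
gcd(3,1,2,5) = 1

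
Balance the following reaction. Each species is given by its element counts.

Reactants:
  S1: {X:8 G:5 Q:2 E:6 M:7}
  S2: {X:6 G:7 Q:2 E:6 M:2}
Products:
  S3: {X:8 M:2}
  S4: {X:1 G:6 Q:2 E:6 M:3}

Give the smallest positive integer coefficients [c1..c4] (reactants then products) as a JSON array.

Coefficients: [2, 2, 3, 4]

X: 2·8+2·6 = 28 | 3·8+4·1 = 28
G: 2·5+2·7 = 24 | 3·0+4·6 = 24
Q: 2·2+2·2 = 8 | 3·0+4·2 = 8
E: 2·6+2·6 = 24 | 3·0+4·6 = 24
M: 2·7+2·2 = 18 | 3·2+4·3 = 18
gcd(2,2,3,4) = 1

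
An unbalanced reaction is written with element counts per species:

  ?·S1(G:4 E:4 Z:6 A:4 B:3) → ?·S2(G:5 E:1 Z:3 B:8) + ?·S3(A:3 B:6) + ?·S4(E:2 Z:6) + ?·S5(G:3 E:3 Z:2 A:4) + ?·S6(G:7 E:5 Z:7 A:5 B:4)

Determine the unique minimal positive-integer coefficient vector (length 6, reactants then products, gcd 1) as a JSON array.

Coefficients: [6, 1, 1, 3, 4, 1]

G: 6·4 = 24 | 1·5+1·0+3·0+4·3+1·7 = 24
E: 6·4 = 24 | 1·1+1·0+3·2+4·3+1·5 = 24
Z: 6·6 = 36 | 1·3+1·0+3·6+4·2+1·7 = 36
A: 6·4 = 24 | 1·0+1·3+3·0+4·4+1·5 = 24
B: 6·3 = 18 | 1·8+1·6+3·0+4·0+1·4 = 18
gcd(6,1,1,3,4,1) = 1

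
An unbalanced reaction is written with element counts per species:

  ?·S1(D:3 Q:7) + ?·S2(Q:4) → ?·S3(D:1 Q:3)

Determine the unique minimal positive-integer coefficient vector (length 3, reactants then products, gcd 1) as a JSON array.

Coefficients: [2, 1, 6]

D: 2·3+1·0 = 6 | 6·1 = 6
Q: 2·7+1·4 = 18 | 6·3 = 18
gcd(2,1,6) = 1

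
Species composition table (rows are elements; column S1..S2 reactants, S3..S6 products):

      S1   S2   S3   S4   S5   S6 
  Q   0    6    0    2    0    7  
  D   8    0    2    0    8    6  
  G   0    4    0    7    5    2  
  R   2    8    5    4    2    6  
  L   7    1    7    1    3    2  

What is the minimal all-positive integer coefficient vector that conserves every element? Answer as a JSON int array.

Q: 5·0+5·6 = 30 | 4·0+1·2+1·0+4·7 = 30
D: 5·8+5·0 = 40 | 4·2+1·0+1·8+4·6 = 40
G: 5·0+5·4 = 20 | 4·0+1·7+1·5+4·2 = 20
R: 5·2+5·8 = 50 | 4·5+1·4+1·2+4·6 = 50
L: 5·7+5·1 = 40 | 4·7+1·1+1·3+4·2 = 40
gcd(5,5,4,1,1,4) = 1

Coefficients: [5, 5, 4, 1, 1, 4]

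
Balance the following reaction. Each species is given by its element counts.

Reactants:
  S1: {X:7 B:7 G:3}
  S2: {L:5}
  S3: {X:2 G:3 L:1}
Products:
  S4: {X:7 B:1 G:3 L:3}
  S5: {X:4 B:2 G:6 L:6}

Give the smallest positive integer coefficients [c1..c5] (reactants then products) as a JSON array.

Coefficients: [1, 3, 6, 1, 3]

X: 1·7+3·0+6·2 = 19 | 1·7+3·4 = 19
B: 1·7+3·0+6·0 = 7 | 1·1+3·2 = 7
G: 1·3+3·0+6·3 = 21 | 1·3+3·6 = 21
L: 1·0+3·5+6·1 = 21 | 1·3+3·6 = 21
gcd(1,3,6,1,3) = 1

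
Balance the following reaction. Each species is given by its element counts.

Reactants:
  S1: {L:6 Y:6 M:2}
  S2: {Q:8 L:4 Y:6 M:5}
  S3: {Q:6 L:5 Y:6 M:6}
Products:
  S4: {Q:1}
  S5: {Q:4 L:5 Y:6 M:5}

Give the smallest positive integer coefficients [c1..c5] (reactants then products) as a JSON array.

Coefficients: [1, 1, 3, 6, 5]

Q: 1·0+1·8+3·6 = 26 | 6·1+5·4 = 26
L: 1·6+1·4+3·5 = 25 | 6·0+5·5 = 25
Y: 1·6+1·6+3·6 = 30 | 6·0+5·6 = 30
M: 1·2+1·5+3·6 = 25 | 6·0+5·5 = 25
gcd(1,1,3,6,5) = 1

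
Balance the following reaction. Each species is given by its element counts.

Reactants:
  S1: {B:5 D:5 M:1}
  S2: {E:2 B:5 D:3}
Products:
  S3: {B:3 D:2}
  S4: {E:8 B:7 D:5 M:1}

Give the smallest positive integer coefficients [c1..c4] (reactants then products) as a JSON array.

E: 1·0+4·2 = 8 | 6·0+1·8 = 8
B: 1·5+4·5 = 25 | 6·3+1·7 = 25
D: 1·5+4·3 = 17 | 6·2+1·5 = 17
M: 1·1+4·0 = 1 | 6·0+1·1 = 1
gcd(1,4,6,1) = 1

Coefficients: [1, 4, 6, 1]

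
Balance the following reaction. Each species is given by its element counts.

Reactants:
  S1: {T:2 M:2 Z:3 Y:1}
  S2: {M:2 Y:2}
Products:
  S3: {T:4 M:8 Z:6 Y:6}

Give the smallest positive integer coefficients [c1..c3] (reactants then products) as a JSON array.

T: 2·2+2·0 = 4 | 1·4 = 4
M: 2·2+2·2 = 8 | 1·8 = 8
Z: 2·3+2·0 = 6 | 1·6 = 6
Y: 2·1+2·2 = 6 | 1·6 = 6
gcd(2,2,1) = 1

Coefficients: [2, 2, 1]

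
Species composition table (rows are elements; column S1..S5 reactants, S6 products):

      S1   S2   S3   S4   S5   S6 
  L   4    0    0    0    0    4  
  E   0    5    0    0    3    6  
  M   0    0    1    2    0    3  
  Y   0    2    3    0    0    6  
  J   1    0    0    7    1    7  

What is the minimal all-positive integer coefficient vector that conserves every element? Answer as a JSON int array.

L: 4·4+3·0+6·0+3·0+3·0 = 16 | 4·4 = 16
E: 4·0+3·5+6·0+3·0+3·3 = 24 | 4·6 = 24
M: 4·0+3·0+6·1+3·2+3·0 = 12 | 4·3 = 12
Y: 4·0+3·2+6·3+3·0+3·0 = 24 | 4·6 = 24
J: 4·1+3·0+6·0+3·7+3·1 = 28 | 4·7 = 28
gcd(4,3,6,3,3,4) = 1

Coefficients: [4, 3, 6, 3, 3, 4]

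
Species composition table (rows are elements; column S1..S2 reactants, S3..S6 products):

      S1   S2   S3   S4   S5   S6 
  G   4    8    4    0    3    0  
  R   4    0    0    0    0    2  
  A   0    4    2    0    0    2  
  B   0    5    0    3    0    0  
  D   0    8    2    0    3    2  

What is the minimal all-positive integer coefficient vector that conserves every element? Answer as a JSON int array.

G: 1·4+3·8 = 28 | 4·4+5·0+4·3+2·0 = 28
R: 1·4+3·0 = 4 | 4·0+5·0+4·0+2·2 = 4
A: 1·0+3·4 = 12 | 4·2+5·0+4·0+2·2 = 12
B: 1·0+3·5 = 15 | 4·0+5·3+4·0+2·0 = 15
D: 1·0+3·8 = 24 | 4·2+5·0+4·3+2·2 = 24
gcd(1,3,4,5,4,2) = 1

Coefficients: [1, 3, 4, 5, 4, 2]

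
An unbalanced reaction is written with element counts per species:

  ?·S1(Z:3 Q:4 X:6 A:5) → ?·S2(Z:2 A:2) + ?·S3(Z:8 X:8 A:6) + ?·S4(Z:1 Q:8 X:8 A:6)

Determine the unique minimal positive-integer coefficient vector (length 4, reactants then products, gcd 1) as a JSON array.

Coefficients: [4, 1, 1, 2]

Z: 4·3 = 12 | 1·2+1·8+2·1 = 12
Q: 4·4 = 16 | 1·0+1·0+2·8 = 16
X: 4·6 = 24 | 1·0+1·8+2·8 = 24
A: 4·5 = 20 | 1·2+1·6+2·6 = 20
gcd(4,1,1,2) = 1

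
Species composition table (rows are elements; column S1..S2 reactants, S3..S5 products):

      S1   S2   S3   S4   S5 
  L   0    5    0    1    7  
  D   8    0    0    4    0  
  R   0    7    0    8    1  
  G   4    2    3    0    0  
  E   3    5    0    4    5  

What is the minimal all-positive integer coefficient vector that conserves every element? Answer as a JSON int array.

Coefficients: [2, 5, 6, 4, 3]

L: 2·0+5·5 = 25 | 6·0+4·1+3·7 = 25
D: 2·8+5·0 = 16 | 6·0+4·4+3·0 = 16
R: 2·0+5·7 = 35 | 6·0+4·8+3·1 = 35
G: 2·4+5·2 = 18 | 6·3+4·0+3·0 = 18
E: 2·3+5·5 = 31 | 6·0+4·4+3·5 = 31
gcd(2,5,6,4,3) = 1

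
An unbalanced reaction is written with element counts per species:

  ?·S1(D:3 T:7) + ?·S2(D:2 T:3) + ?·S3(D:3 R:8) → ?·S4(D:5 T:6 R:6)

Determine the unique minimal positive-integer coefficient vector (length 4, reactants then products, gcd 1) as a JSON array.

D: 3·3+1·2+3·3 = 20 | 4·5 = 20
T: 3·7+1·3+3·0 = 24 | 4·6 = 24
R: 3·0+1·0+3·8 = 24 | 4·6 = 24
gcd(3,1,3,4) = 1

Coefficients: [3, 1, 3, 4]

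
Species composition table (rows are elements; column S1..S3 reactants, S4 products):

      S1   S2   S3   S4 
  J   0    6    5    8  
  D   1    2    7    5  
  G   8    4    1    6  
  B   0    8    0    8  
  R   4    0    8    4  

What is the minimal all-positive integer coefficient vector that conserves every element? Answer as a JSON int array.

Coefficients: [1, 5, 2, 5]

J: 1·0+5·6+2·5 = 40 | 5·8 = 40
D: 1·1+5·2+2·7 = 25 | 5·5 = 25
G: 1·8+5·4+2·1 = 30 | 5·6 = 30
B: 1·0+5·8+2·0 = 40 | 5·8 = 40
R: 1·4+5·0+2·8 = 20 | 5·4 = 20
gcd(1,5,2,5) = 1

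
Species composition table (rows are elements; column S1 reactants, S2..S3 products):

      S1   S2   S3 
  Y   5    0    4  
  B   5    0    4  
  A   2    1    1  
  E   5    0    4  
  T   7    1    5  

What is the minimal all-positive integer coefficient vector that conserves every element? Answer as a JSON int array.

Y: 4·5 = 20 | 3·0+5·4 = 20
B: 4·5 = 20 | 3·0+5·4 = 20
A: 4·2 = 8 | 3·1+5·1 = 8
E: 4·5 = 20 | 3·0+5·4 = 20
T: 4·7 = 28 | 3·1+5·5 = 28
gcd(4,3,5) = 1

Coefficients: [4, 3, 5]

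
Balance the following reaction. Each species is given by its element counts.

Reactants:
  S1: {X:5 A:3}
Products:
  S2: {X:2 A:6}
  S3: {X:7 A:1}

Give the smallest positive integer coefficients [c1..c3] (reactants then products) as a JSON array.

Coefficients: [5, 2, 3]

X: 5·5 = 25 | 2·2+3·7 = 25
A: 5·3 = 15 | 2·6+3·1 = 15
gcd(5,2,3) = 1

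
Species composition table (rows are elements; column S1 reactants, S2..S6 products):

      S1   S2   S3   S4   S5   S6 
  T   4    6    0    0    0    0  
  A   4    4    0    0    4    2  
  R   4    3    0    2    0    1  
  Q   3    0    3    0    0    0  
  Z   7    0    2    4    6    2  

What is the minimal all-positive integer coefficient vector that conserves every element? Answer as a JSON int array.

Coefficients: [6, 4, 6, 5, 1, 2]

T: 6·4 = 24 | 4·6+6·0+5·0+1·0+2·0 = 24
A: 6·4 = 24 | 4·4+6·0+5·0+1·4+2·2 = 24
R: 6·4 = 24 | 4·3+6·0+5·2+1·0+2·1 = 24
Q: 6·3 = 18 | 4·0+6·3+5·0+1·0+2·0 = 18
Z: 6·7 = 42 | 4·0+6·2+5·4+1·6+2·2 = 42
gcd(6,4,6,5,1,2) = 1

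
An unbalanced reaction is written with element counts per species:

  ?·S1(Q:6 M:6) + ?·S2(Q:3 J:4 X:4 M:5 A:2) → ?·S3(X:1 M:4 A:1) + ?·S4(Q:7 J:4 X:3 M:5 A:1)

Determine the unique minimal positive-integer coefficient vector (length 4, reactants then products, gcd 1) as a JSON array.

Coefficients: [2, 3, 3, 3]

Q: 2·6+3·3 = 21 | 3·0+3·7 = 21
J: 2·0+3·4 = 12 | 3·0+3·4 = 12
X: 2·0+3·4 = 12 | 3·1+3·3 = 12
M: 2·6+3·5 = 27 | 3·4+3·5 = 27
A: 2·0+3·2 = 6 | 3·1+3·1 = 6
gcd(2,3,3,3) = 1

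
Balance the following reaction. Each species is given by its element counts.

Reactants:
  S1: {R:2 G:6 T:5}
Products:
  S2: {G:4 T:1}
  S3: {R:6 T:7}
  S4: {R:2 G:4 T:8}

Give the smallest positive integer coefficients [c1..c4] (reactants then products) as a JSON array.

Coefficients: [4, 5, 1, 1]

R: 4·2 = 8 | 5·0+1·6+1·2 = 8
G: 4·6 = 24 | 5·4+1·0+1·4 = 24
T: 4·5 = 20 | 5·1+1·7+1·8 = 20
gcd(4,5,1,1) = 1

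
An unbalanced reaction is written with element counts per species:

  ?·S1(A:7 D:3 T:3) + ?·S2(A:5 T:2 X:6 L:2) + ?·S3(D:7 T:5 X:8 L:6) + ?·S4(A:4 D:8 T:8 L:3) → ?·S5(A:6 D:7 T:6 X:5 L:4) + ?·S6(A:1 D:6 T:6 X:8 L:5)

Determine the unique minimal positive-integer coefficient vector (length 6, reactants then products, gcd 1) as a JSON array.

Coefficients: [4, 1, 4, 1, 6, 1]

A: 4·7+1·5+4·0+1·4 = 37 | 6·6+1·1 = 37
D: 4·3+1·0+4·7+1·8 = 48 | 6·7+1·6 = 48
T: 4·3+1·2+4·5+1·8 = 42 | 6·6+1·6 = 42
X: 4·0+1·6+4·8+1·0 = 38 | 6·5+1·8 = 38
L: 4·0+1·2+4·6+1·3 = 29 | 6·4+1·5 = 29
gcd(4,1,4,1,6,1) = 1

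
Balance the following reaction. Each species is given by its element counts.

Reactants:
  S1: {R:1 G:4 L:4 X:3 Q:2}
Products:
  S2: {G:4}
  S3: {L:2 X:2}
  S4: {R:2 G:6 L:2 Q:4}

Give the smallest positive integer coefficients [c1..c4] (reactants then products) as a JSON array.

R: 4·1 = 4 | 1·0+6·0+2·2 = 4
G: 4·4 = 16 | 1·4+6·0+2·6 = 16
L: 4·4 = 16 | 1·0+6·2+2·2 = 16
X: 4·3 = 12 | 1·0+6·2+2·0 = 12
Q: 4·2 = 8 | 1·0+6·0+2·4 = 8
gcd(4,1,6,2) = 1

Coefficients: [4, 1, 6, 2]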